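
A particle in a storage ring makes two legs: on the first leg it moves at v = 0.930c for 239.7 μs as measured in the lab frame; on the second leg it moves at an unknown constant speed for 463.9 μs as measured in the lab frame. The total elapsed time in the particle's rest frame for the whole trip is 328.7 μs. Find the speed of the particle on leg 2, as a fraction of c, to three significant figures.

β = 0.855

Leg 1: γ = 1/√(1 − 0.930²) = 1/√0.1351 = 2.721; τ_1 = 239.7/2.721 = 88.10 μs.
Leg 2: speed unknown; τ_2 = 463.9/γ_2.
Total proper time: 88.10 + τ_2 = 328.7, so τ_2 = 328.7 − 88.10 = 240.6 μs.
γ_2 = 463.9/240.6 = 1.928; β = √(1 − 1/γ²) = √0.7310.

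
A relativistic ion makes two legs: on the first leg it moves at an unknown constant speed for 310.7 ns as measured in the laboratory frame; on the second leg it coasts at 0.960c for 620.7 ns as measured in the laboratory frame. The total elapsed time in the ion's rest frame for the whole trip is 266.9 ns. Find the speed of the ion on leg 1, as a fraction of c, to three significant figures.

β = 0.954

Leg 1: speed unknown; τ_1 = 310.7/γ_1.
Leg 2: γ = 1/√(1 − 0.960²) = 25/7 ≈ 3.571; τ_2 = 620.7/3.571 = 173.8 ns.
Total proper time: τ_1 + 173.8 = 266.9, so τ_1 = 266.9 − 173.8 = 93.10 ns.
γ_1 = 310.7/93.10 = 3.337; β = √(1 − 1/γ²) = √0.9102.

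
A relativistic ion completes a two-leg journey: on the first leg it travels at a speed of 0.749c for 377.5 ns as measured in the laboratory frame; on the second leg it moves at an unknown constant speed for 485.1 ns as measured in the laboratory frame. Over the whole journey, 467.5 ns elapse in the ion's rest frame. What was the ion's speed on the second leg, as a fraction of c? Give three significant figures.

β = 0.894

Leg 1: γ = 1/√(1 − 0.749²) = 1/√0.4390 = 1.509; τ_1 = 377.5/1.509 = 250.1 ns.
Leg 2: speed unknown; τ_2 = 485.1/γ_2.
Total proper time: 250.1 + τ_2 = 467.5, so τ_2 = 467.5 − 250.1 = 217.4 ns.
γ_2 = 485.1/217.4 = 2.232; β = √(1 − 1/γ²) = √0.7992.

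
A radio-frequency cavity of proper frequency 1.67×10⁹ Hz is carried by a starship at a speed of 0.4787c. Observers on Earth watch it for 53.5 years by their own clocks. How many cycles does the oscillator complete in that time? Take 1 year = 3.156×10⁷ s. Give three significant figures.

N = 2.48×10¹⁸

γ = 1/√(1 − 0.4787²) = 1/√0.7708 = 1.139
During 53.5 years of lab time, the oscillator's proper time advances by τ = Δt/γ = 53.5/1.139 = 46.97 years = 1.482×10⁹ s.
N = f × τ = 1.67×10⁹ × 1.482×10⁹ = 2.476×10¹⁸.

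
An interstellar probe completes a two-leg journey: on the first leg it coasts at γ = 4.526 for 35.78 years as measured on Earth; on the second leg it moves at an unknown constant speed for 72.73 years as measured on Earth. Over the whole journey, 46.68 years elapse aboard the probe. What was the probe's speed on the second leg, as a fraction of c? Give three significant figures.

Leg 1: γ = 4.526; τ_1 = 35.78/4.526 = 7.905 years.
Leg 2: speed unknown; τ_2 = 72.73/γ_2.
Total proper time: 7.905 + τ_2 = 46.68, so τ_2 = 46.68 − 7.905 = 38.77 years.
γ_2 = 72.73/38.77 = 1.876; β = √(1 − 1/γ²) = √0.7158.

β = 0.846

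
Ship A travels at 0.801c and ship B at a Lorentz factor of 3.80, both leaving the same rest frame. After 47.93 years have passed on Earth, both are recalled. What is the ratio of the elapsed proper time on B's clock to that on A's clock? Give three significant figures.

A: γ = 1/√(1 − 0.801²) = 1/√0.3584 = 1.670. B: γ = 3.80.
τ_A/τ_B = γ_B/γ_A = 3.800/1.670 = 2.275, so τ_B/τ_A = 0.4396.

τ_B/τ_A = 0.440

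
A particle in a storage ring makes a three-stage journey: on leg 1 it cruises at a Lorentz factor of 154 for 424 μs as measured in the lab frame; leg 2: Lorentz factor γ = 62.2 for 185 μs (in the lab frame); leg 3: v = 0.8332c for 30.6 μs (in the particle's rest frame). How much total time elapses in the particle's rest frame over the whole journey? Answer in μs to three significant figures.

τ = 36.3 μs

Leg 1: γ = 154; τ_1 = 424/154.0 = 2.753 μs.
Leg 2: γ = 62.2; τ_2 = 185/62.20 = 2.974 μs.
Leg 3: 30.6 μs is already measured in the particle's rest frame.
Total: 2.753 + 2.974 + 30.60 μs.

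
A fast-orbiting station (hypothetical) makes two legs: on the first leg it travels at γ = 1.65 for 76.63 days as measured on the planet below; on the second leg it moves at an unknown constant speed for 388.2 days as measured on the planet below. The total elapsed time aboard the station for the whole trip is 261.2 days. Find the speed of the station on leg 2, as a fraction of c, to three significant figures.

β = 0.833

Leg 1: γ = 1.65; τ_1 = 76.63/1.650 = 46.44 days.
Leg 2: speed unknown; τ_2 = 388.2/γ_2.
Total proper time: 46.44 + τ_2 = 261.2, so τ_2 = 261.2 − 46.44 = 214.8 days.
γ_2 = 388.2/214.8 = 1.808; β = √(1 − 1/γ²) = √0.6940.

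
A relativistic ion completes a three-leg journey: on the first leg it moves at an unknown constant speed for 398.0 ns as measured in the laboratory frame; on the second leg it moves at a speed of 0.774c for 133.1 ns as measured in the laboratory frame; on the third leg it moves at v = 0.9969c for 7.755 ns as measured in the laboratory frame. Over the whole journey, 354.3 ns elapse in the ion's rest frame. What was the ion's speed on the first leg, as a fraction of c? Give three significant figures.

Leg 1: speed unknown; τ_1 = 398.0/γ_1.
Leg 2: γ = 1/√(1 − 0.774²) = 1/√0.4009 = 1.579; τ_2 = 133.1/1.579 = 84.28 ns.
Leg 3: γ = 1/√(1 − 0.9969²) = 1/√0.006190 = 12.71; τ_3 = 7.755/12.71 = 0.6102 ns.
Total proper time: τ_1 + 84.28 + 0.6102 = 354.3, so τ_1 = 354.3 − 84.89 = 269.4 ns.
γ_1 = 398.0/269.4 = 1.477; β = √(1 − 1/γ²) = √0.5418.

β = 0.736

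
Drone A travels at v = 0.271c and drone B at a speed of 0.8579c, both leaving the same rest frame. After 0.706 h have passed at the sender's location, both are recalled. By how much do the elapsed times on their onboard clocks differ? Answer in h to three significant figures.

|τ_A − τ_B| = 0.317 h

A: γ = 1/√(1 − 0.271²) = 1/√0.9266 = 1.039; τ_A = 0.706/1.039 = 0.6796 h.
B: γ = 1/√(1 − 0.8579²) = 1/√0.2640 = 1.946; τ_B = 0.706/1.946 = 0.3628 h.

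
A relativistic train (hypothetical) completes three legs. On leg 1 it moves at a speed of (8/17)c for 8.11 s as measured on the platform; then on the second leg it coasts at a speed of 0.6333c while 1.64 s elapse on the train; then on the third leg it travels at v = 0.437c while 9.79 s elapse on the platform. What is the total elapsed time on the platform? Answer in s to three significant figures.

Δt = 20.0 s

Leg 1: 8.11 s is already measured on the platform.
Leg 2: γ = 1/√(1 − 0.6333²) = 1/√0.5989 = 1.292; Δt_2 = 1.292 × 1.64 = 2.119 s.
Leg 3: 9.79 s is already measured on the platform.
Total: 8.110 + 2.119 + 9.790 s.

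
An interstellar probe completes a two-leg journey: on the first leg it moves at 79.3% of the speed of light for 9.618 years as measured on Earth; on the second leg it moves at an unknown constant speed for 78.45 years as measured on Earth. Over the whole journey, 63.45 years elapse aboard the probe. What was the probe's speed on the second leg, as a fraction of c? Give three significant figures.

Leg 1: β = 0.793; γ = 1/√(1 − 0.793²) = 1/√0.3712 = 1.641; τ_1 = 9.618/1.641 = 5.859 years.
Leg 2: speed unknown; τ_2 = 78.45/γ_2.
Total proper time: 5.859 + τ_2 = 63.45, so τ_2 = 63.45 − 5.859 = 57.59 years.
γ_2 = 78.45/57.59 = 1.362; β = √(1 − 1/γ²) = √0.4611.

β = 0.679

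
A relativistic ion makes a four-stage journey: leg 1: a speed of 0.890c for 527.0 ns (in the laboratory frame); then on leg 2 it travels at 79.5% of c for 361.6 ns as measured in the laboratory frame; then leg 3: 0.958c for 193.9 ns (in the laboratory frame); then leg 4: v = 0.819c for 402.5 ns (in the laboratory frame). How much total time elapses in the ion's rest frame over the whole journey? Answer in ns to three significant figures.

Leg 1: γ = 1/√(1 − 0.890²) = 1/√0.2079 = 2.193; τ_1 = 527.0/2.193 = 240.3 ns.
Leg 2: β = 0.795; γ = 1/√(1 − 0.795²) = 1/√0.3680 = 1.649; τ_2 = 361.6/1.649 = 219.3 ns.
Leg 3: γ = 1/√(1 − 0.958²) = 1/√0.08224 = 3.487; τ_3 = 193.9/3.487 = 55.60 ns.
Leg 4: γ = 1/√(1 − 0.819²) = 1/√0.3292 = 1.743; τ_4 = 402.5/1.743 = 231.0 ns.
Total: 240.3 + 219.3 + 55.60 + 231.0 ns.

τ = 746 ns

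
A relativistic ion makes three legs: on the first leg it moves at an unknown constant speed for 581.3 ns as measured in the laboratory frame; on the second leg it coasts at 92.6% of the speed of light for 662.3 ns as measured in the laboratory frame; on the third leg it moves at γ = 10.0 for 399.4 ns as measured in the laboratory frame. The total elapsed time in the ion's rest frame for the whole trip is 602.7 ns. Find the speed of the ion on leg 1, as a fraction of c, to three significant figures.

β = 0.843

Leg 1: speed unknown; τ_1 = 581.3/γ_1.
Leg 2: β = 0.926; γ = 1/√(1 − 0.926²) = 1/√0.1425 = 2.649; τ_2 = 662.3/2.649 = 250.0 ns.
Leg 3: γ = 10.0; τ_3 = 399.4/10.00 = 39.94 ns.
Total proper time: τ_1 + 250.0 + 39.94 = 602.7, so τ_1 = 602.7 − 290.0 = 312.7 ns.
γ_1 = 581.3/312.7 = 1.859; β = √(1 − 1/γ²) = √0.7106.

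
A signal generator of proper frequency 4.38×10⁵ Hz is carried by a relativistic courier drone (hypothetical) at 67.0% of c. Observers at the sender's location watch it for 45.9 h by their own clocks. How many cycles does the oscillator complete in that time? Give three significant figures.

N = 5.37×10¹⁰

β = 0.670; γ = 1/√(1 − 0.670²) = 1/√0.5511 = 1.347
During 45.9 h of lab time, the oscillator's proper time advances by τ = Δt/γ = 45.9/1.347 = 34.07 h = 1.227×10⁵ s.
N = f × τ = 4.38×10⁵ × 1.227×10⁵ = 5.373×10¹⁰.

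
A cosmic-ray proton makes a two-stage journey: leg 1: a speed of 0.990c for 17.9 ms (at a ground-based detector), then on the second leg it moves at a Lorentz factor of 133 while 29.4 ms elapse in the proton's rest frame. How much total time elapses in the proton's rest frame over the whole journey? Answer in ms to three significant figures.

τ = 31.9 ms

Leg 1: γ = 1/√(1 − 0.990²) = 1/√0.01990 = 7.089; τ_1 = 17.9/7.089 = 2.525 ms.
Leg 2: 29.4 ms is already measured in the proton's rest frame.
Total: 2.525 + 29.40 ms.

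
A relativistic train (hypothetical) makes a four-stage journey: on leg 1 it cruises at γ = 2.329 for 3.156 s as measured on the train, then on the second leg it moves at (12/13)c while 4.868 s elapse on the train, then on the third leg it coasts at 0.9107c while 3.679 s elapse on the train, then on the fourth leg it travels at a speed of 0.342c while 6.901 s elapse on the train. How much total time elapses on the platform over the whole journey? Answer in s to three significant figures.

Δt = 36.3 s

Leg 1: γ = 2.329; Δt_1 = 2.329 × 3.156 = 7.350 s.
Leg 2: γ = 1/√(1 − (12/13)²) = 13/5 = 2.600; Δt_2 = 2.600 × 4.868 = 12.66 s.
Leg 3: γ = 1/√(1 − 0.9107²) = 1/√0.1706 = 2.421; Δt_3 = 2.421 × 3.679 = 8.907 s.
Leg 4: γ = 1/√(1 − 0.342²) = 1/√0.8830 = 1.064; Δt_4 = 1.064 × 6.901 = 7.344 s.
Total: 7.350 + 12.66 + 8.907 + 7.344 s.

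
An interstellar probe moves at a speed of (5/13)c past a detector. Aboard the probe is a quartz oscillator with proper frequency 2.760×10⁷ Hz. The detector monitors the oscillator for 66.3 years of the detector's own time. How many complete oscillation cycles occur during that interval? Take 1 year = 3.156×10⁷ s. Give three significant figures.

γ = 1/√(1 − (5/13)²) = 13/12 ≈ 1.083
During 66.3 years of lab time, the oscillator's proper time advances by τ = Δt/γ = 66.3/1.083 = 61.20 years = 1.931×10⁹ s.
N = f × τ = 2.760×10⁷ × 1.931×10⁹ = 5.331×10¹⁶.

N = 5.33×10¹⁶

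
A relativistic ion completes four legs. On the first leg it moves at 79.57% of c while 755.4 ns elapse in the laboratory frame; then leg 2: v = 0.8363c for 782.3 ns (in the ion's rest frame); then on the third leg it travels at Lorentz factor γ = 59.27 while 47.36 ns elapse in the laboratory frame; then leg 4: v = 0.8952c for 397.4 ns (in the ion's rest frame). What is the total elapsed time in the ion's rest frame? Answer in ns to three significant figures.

Leg 1: β = 0.7957; γ = 1/√(1 − 0.7957²) = 1/√0.3669 = 1.651; τ_1 = 755.4/1.651 = 457.5 ns.
Leg 2: 782.3 ns is already measured in the ion's rest frame.
Leg 3: γ = 59.27; τ_3 = 47.36/59.27 = 0.7991 ns.
Leg 4: 397.4 ns is already measured in the ion's rest frame.
Total: 457.5 + 782.3 + 0.7991 + 397.4 ns.

τ = 1640 ns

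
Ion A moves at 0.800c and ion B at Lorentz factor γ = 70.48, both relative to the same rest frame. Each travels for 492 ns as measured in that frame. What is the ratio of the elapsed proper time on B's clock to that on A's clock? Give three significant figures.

τ_B/τ_A = 0.0236

A: γ = 1/√(1 − 0.800²) = 5/3 ≈ 1.667. B: γ = 70.48.
τ_A/τ_B = γ_B/γ_A = 70.48/1.667 = 42.29, so τ_B/τ_A = 0.02365.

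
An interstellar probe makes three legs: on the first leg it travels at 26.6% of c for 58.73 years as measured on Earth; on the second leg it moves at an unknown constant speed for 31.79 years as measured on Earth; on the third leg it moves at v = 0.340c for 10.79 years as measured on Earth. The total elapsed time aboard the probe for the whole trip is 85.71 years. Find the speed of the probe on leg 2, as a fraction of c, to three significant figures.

β = 0.803

Leg 1: β = 0.266; γ = 1/√(1 − 0.266²) = 1/√0.9292 = 1.037; τ_1 = 58.73/1.037 = 56.61 years.
Leg 2: speed unknown; τ_2 = 31.79/γ_2.
Leg 3: γ = 1/√(1 − 0.340²) = 1/√0.8844 = 1.063; τ_3 = 10.79/1.063 = 10.15 years.
Total proper time: 56.61 + τ_2 + 10.15 = 85.71, so τ_2 = 85.71 − 66.76 = 18.95 years.
γ_2 = 31.79/18.95 = 1.678; β = √(1 − 1/γ²) = √0.6447.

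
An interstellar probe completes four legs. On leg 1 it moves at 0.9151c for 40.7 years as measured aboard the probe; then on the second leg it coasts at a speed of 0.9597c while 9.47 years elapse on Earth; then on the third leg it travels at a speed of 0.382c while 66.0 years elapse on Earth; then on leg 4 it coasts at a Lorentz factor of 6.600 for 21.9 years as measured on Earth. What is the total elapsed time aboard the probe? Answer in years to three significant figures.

Leg 1: 40.7 years is already measured aboard the probe.
Leg 2: γ = 1/√(1 − 0.9597²) = 1/√0.07898 = 3.558; τ_2 = 9.47/3.558 = 2.661 years.
Leg 3: γ = 1/√(1 − 0.382²) = 1/√0.8541 = 1.082; τ_3 = 66.0/1.082 = 60.99 years.
Leg 4: γ = 6.600; τ_4 = 21.9/6.600 = 3.318 years.
Total: 40.70 + 2.661 + 60.99 + 3.318 years.

τ = 108 years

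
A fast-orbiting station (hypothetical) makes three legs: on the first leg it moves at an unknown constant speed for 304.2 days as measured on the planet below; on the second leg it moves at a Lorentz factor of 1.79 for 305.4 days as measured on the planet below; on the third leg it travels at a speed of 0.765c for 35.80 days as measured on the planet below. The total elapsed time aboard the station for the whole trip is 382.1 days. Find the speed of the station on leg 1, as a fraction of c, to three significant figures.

Leg 1: speed unknown; τ_1 = 304.2/γ_1.
Leg 2: γ = 1.79; τ_2 = 305.4/1.790 = 170.6 days.
Leg 3: γ = 1/√(1 − 0.765²) = 1/√0.4148 = 1.553; τ_3 = 35.80/1.553 = 23.06 days.
Total proper time: τ_1 + 170.6 + 23.06 = 382.1, so τ_1 = 382.1 − 193.7 = 188.4 days.
γ_1 = 304.2/188.4 = 1.614; β = √(1 − 1/γ²) = √0.6163.

β = 0.785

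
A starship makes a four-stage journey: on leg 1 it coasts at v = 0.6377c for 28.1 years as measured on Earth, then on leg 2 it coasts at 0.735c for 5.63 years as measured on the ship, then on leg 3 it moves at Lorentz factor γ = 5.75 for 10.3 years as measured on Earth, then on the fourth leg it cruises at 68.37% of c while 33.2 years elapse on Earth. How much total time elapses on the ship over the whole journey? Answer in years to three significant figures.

Leg 1: γ = 1/√(1 − 0.6377²) = 1/√0.5933 = 1.298; τ_1 = 28.1/1.298 = 21.65 years.
Leg 2: 5.63 years is already measured on the ship.
Leg 3: γ = 5.75; τ_3 = 10.3/5.750 = 1.791 years.
Leg 4: β = 0.6837; γ = 1/√(1 − 0.6837²) = 1/√0.5326 = 1.370; τ_4 = 33.2/1.370 = 24.23 years.
Total: 21.65 + 5.630 + 1.791 + 24.23 years.

τ = 53.3 years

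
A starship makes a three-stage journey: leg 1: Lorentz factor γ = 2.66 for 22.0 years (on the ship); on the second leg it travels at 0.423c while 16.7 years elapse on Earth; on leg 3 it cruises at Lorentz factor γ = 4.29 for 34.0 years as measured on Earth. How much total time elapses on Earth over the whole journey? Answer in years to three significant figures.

Leg 1: γ = 2.66; Δt_1 = 2.660 × 22.0 = 58.52 years.
Leg 2: 16.7 years is already measured on Earth.
Leg 3: 34.0 years is already measured on Earth.
Total: 58.52 + 16.70 + 34.00 years.

Δt = 109 years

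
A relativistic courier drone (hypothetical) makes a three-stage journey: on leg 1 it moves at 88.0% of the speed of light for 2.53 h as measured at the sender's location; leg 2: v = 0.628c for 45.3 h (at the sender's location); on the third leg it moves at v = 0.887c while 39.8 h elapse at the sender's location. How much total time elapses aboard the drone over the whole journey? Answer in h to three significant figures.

Leg 1: β = 0.880; γ = 1/√(1 − 0.880²) = 1/√0.2256 = 2.105; τ_1 = 2.53/2.105 = 1.202 h.
Leg 2: γ = 1/√(1 − 0.628²) = 1/√0.6056 = 1.285; τ_2 = 45.3/1.285 = 35.25 h.
Leg 3: γ = 1/√(1 − 0.887²) = 1/√0.2132 = 2.166; τ_3 = 39.8/2.166 = 18.38 h.
Total: 1.202 + 35.25 + 18.38 h.

τ = 54.8 h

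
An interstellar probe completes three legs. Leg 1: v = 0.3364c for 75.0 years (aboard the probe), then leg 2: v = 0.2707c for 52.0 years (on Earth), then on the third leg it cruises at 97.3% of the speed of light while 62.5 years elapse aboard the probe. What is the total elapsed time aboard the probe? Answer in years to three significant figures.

τ = 188 years

Leg 1: 75.0 years is already measured aboard the probe.
Leg 2: γ = 1/√(1 − 0.2707²) = 1/√0.9267 = 1.039; τ_2 = 52.0/1.039 = 50.06 years.
Leg 3: 62.5 years is already measured aboard the probe.
Total: 75.00 + 50.06 + 62.50 years.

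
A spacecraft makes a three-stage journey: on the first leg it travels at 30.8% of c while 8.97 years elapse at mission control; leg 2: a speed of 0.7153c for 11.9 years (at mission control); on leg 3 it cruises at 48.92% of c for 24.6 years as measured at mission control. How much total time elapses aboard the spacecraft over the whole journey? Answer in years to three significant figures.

τ = 38.3 years

Leg 1: β = 0.308; γ = 1/√(1 − 0.308²) = 1/√0.9051 = 1.051; τ_1 = 8.97/1.051 = 8.534 years.
Leg 2: γ = 1/√(1 − 0.7153²) = 1/√0.4883 = 1.431; τ_2 = 11.9/1.431 = 8.316 years.
Leg 3: β = 0.4892; γ = 1/√(1 − 0.4892²) = 1/√0.7607 = 1.147; τ_3 = 24.6/1.147 = 21.46 years.
Total: 8.534 + 8.316 + 21.46 years.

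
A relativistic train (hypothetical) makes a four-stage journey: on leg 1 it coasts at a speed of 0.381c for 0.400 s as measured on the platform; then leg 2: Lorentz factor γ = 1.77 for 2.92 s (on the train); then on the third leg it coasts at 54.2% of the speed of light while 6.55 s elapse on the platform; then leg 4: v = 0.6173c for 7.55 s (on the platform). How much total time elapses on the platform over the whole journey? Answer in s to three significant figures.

Δt = 19.7 s

Leg 1: 0.400 s is already measured on the platform.
Leg 2: γ = 1.77; Δt_2 = 1.770 × 2.92 = 5.168 s.
Leg 3: 6.55 s is already measured on the platform.
Leg 4: 7.55 s is already measured on the platform.
Total: 0.4000 + 5.168 + 6.550 + 7.550 s.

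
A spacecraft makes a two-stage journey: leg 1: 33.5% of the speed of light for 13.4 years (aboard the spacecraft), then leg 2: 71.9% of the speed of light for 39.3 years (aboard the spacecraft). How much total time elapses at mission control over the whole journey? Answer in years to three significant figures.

Δt = 70.8 years

Leg 1: β = 0.335; γ = 1/√(1 − 0.335²) = 1/√0.8878 = 1.061; Δt_1 = 1.061 × 13.4 = 14.22 years.
Leg 2: β = 0.719; γ = 1/√(1 − 0.719²) = 1/√0.4830 = 1.439; Δt_2 = 1.439 × 39.3 = 56.55 years.
Total: 14.22 + 56.55 years.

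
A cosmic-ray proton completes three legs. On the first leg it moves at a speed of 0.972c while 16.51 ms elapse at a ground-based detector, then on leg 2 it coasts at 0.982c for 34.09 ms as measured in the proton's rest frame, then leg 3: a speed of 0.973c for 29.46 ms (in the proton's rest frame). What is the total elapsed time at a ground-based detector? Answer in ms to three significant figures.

Δt = 325 ms

Leg 1: 16.51 ms is already measured at a ground-based detector.
Leg 2: γ = 1/√(1 − 0.982²) = 1/√0.03568 = 5.294; Δt_2 = 5.294 × 34.09 = 180.5 ms.
Leg 3: γ = 1/√(1 − 0.973²) = 1/√0.05327 = 4.333; Δt_3 = 4.333 × 29.46 = 127.6 ms.
Total: 16.51 + 180.5 + 127.6 ms.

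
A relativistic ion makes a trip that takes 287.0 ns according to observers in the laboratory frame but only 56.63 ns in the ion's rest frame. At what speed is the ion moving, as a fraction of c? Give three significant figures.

The proper time is measured in the ion's rest frame (both events occur at the ion's location); Δt is measured in the laboratory frame. γ = Δt/τ = 287.0/56.63 = 5.068.
β = √(1 − 1/γ²) = √(1 − 0.03893) = √0.9611

β = 0.980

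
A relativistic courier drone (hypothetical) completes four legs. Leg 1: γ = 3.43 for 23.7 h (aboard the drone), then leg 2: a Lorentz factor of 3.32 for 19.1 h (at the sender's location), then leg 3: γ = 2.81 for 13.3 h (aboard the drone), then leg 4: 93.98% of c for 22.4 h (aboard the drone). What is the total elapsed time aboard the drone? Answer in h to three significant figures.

Leg 1: 23.7 h is already measured aboard the drone.
Leg 2: γ = 3.32; τ_2 = 19.1/3.320 = 5.753 h.
Leg 3: 13.3 h is already measured aboard the drone.
Leg 4: 22.4 h is already measured aboard the drone.
Total: 23.70 + 5.753 + 13.30 + 22.40 h.

τ = 65.2 h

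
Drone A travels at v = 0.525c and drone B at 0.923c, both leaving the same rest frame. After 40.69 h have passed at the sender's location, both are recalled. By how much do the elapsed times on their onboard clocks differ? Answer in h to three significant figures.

A: γ = 1/√(1 − 0.525²) = 1/√0.7244 = 1.175; τ_A = 40.69/1.175 = 34.63 h.
B: γ = 1/√(1 − 0.923²) = 1/√0.1481 = 2.599; τ_B = 40.69/2.599 = 15.66 h.

|τ_A − τ_B| = 19.0 h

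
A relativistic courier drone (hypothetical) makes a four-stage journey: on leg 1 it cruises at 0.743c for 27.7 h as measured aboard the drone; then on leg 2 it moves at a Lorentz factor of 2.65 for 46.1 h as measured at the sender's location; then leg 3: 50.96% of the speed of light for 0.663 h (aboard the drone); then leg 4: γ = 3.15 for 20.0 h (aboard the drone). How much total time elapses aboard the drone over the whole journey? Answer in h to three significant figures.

τ = 65.8 h

Leg 1: 27.7 h is already measured aboard the drone.
Leg 2: γ = 2.65; τ_2 = 46.1/2.650 = 17.40 h.
Leg 3: 0.663 h is already measured aboard the drone.
Leg 4: 20.0 h is already measured aboard the drone.
Total: 27.70 + 17.40 + 0.6630 + 20.00 h.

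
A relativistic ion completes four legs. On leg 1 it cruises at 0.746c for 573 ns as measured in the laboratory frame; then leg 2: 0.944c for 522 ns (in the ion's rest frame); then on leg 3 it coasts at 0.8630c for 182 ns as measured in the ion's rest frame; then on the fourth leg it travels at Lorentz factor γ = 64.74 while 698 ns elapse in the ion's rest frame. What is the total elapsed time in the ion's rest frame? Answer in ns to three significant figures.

τ = 1780 ns

Leg 1: γ = 1/√(1 − 0.746²) = 1/√0.4435 = 1.502; τ_1 = 573/1.502 = 381.6 ns.
Leg 2: 522 ns is already measured in the ion's rest frame.
Leg 3: 182 ns is already measured in the ion's rest frame.
Leg 4: 698 ns is already measured in the ion's rest frame.
Total: 381.6 + 522.0 + 182.0 + 698.0 ns.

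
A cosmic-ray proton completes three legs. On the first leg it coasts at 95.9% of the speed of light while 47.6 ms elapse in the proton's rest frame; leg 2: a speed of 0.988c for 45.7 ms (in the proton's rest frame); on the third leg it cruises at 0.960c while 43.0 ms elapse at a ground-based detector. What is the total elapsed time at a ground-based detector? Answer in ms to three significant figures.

Leg 1: β = 0.959; γ = 1/√(1 − 0.959²) = 1/√0.08032 = 3.529; Δt_1 = 3.529 × 47.6 = 168.0 ms.
Leg 2: γ = 1/√(1 − 0.988²) = 1/√0.02386 = 6.474; Δt_2 = 6.474 × 45.7 = 295.9 ms.
Leg 3: 43.0 ms is already measured at a ground-based detector.
Total: 168.0 + 295.9 + 43.00 ms.

Δt = 507 ms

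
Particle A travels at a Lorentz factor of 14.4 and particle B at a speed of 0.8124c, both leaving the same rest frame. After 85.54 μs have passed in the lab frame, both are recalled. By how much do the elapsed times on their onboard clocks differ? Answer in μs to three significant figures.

A: γ = 14.4; τ_A = 85.54/14.40 = 5.940 μs.
B: γ = 1/√(1 − 0.8124²) = 1/√0.3400 = 1.715; τ_B = 85.54/1.715 = 49.88 μs.

|τ_A − τ_B| = 43.9 μs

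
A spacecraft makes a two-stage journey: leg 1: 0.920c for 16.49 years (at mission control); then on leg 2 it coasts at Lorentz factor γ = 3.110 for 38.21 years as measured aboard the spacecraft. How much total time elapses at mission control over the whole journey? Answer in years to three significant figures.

Leg 1: 16.49 years is already measured at mission control.
Leg 2: γ = 3.110; Δt_2 = 3.110 × 38.21 = 118.8 years.
Total: 16.49 + 118.8 years.

Δt = 135 years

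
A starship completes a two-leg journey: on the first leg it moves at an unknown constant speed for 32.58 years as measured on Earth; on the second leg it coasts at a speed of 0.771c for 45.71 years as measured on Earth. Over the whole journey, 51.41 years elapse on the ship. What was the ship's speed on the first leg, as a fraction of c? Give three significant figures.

β = 0.729

Leg 1: speed unknown; τ_1 = 32.58/γ_1.
Leg 2: γ = 1/√(1 − 0.771²) = 1/√0.4056 = 1.570; τ_2 = 45.71/1.570 = 29.11 years.
Total proper time: τ_1 + 29.11 = 51.41, so τ_1 = 51.41 − 29.11 = 22.30 years.
γ_1 = 32.58/22.30 = 1.461; β = √(1 − 1/γ²) = √0.5315.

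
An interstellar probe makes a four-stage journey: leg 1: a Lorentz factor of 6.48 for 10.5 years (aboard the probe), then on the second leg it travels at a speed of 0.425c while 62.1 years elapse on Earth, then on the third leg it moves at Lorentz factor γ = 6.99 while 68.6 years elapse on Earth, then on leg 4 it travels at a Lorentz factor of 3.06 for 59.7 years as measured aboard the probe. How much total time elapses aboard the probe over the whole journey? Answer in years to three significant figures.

τ = 136 years

Leg 1: 10.5 years is already measured aboard the probe.
Leg 2: γ = 1/√(1 − 0.425²) = 1/√0.8194 = 1.105; τ_2 = 62.1/1.105 = 56.21 years.
Leg 3: γ = 6.99; τ_3 = 68.6/6.990 = 9.814 years.
Leg 4: 59.7 years is already measured aboard the probe.
Total: 10.50 + 56.21 + 9.814 + 59.70 years.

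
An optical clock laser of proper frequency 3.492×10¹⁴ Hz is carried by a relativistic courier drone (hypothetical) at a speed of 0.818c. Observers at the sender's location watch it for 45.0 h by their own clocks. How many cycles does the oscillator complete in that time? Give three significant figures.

γ = 1/√(1 − 0.818²) = 1/√0.3309 = 1.738
During 45.0 h of lab time, the oscillator's proper time advances by τ = Δt/γ = 45.0/1.738 = 25.88 h = 9.319×10⁴ s.
N = f × τ = 3.492×10¹⁴ × 9.319×10⁴ = 3.254×10¹⁹.

N = 3.25×10¹⁹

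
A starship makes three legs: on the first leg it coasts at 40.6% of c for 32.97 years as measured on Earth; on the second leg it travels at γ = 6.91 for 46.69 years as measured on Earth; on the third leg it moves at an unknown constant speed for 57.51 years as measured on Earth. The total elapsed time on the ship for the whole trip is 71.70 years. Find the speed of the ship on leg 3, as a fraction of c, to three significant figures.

β = 0.796

Leg 1: β = 0.406; γ = 1/√(1 − 0.406²) = 1/√0.8352 = 1.094; τ_1 = 32.97/1.094 = 30.13 years.
Leg 2: γ = 6.91; τ_2 = 46.69/6.910 = 6.757 years.
Leg 3: speed unknown; τ_3 = 57.51/γ_3.
Total proper time: 30.13 + 6.757 + τ_3 = 71.70, so τ_3 = 71.70 − 36.89 = 34.81 years.
γ_3 = 57.51/34.81 = 1.652; β = √(1 − 1/γ²) = √0.6336.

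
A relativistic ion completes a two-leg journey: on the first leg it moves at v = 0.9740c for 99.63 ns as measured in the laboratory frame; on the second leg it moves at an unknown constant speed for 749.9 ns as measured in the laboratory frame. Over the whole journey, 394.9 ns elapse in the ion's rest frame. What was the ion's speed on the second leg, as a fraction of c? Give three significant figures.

Leg 1: γ = 1/√(1 − 0.9740²) = 1/√0.05132 = 4.414; τ_1 = 99.63/4.414 = 22.57 ns.
Leg 2: speed unknown; τ_2 = 749.9/γ_2.
Total proper time: 22.57 + τ_2 = 394.9, so τ_2 = 394.9 − 22.57 = 372.3 ns.
γ_2 = 749.9/372.3 = 2.014; β = √(1 − 1/γ²) = √0.7535.

β = 0.868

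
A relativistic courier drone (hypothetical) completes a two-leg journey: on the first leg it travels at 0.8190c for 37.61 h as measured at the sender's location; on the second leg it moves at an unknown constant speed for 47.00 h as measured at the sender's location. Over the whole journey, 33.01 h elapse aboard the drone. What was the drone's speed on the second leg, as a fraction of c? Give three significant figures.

Leg 1: γ = 1/√(1 − 0.8190²) = 1/√0.3292 = 1.743; τ_1 = 37.61/1.743 = 21.58 h.
Leg 2: speed unknown; τ_2 = 47.00/γ_2.
Total proper time: 21.58 + τ_2 = 33.01, so τ_2 = 33.01 − 21.58 = 11.43 h.
γ_2 = 47.00/11.43 = 4.112; β = √(1 − 1/γ²) = √0.9409.

β = 0.970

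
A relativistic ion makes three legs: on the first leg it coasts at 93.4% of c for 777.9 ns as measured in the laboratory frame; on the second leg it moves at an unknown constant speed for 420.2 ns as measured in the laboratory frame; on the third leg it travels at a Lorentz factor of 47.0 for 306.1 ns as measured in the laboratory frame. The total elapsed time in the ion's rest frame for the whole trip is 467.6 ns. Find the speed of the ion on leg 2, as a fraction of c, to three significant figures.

Leg 1: β = 0.934; γ = 1/√(1 − 0.934²) = 1/√0.1276 = 2.799; τ_1 = 777.9/2.799 = 277.9 ns.
Leg 2: speed unknown; τ_2 = 420.2/γ_2.
Leg 3: γ = 47.0; τ_3 = 306.1/47.00 = 6.513 ns.
Total proper time: 277.9 + τ_2 + 6.513 = 467.6, so τ_2 = 467.6 − 284.4 = 183.2 ns.
γ_2 = 420.2/183.2 = 2.294; β = √(1 − 1/γ²) = √0.8100.

β = 0.900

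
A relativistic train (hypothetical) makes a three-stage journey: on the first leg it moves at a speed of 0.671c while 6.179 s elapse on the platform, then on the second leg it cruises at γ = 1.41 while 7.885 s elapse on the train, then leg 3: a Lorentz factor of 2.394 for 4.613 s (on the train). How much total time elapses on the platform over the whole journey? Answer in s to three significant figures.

Leg 1: 6.179 s is already measured on the platform.
Leg 2: γ = 1.41; Δt_2 = 1.410 × 7.885 = 11.12 s.
Leg 3: γ = 2.394; Δt_3 = 2.394 × 4.613 = 11.04 s.
Total: 6.179 + 11.12 + 11.04 s.

Δt = 28.3 s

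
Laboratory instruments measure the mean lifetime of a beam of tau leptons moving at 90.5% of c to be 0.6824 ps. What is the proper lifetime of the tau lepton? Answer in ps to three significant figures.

τ₀ = 0.290 ps

β = 0.905; γ = 1/√(1 − 0.905²) = 1/√0.1810 = 2.351
The lab-frame lifetime is the dilated interval; the proper lifetime is τ₀ = Δt/γ = 0.6824/2.351 ps.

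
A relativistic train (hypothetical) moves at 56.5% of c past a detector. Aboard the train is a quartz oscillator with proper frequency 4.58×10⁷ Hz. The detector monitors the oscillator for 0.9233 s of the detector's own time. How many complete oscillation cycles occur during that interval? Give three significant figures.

β = 0.565; γ = 1/√(1 − 0.565²) = 1/√0.6808 = 1.212
During 0.9233 s of lab time, the oscillator's proper time advances by τ = Δt/γ = 0.9233/1.212 = 0.7618 s = 7.618×10⁻¹ s.
N = f × τ = 4.58×10⁷ × 7.618×10⁻¹ = 3.489×10⁷.

N = 3.49×10⁷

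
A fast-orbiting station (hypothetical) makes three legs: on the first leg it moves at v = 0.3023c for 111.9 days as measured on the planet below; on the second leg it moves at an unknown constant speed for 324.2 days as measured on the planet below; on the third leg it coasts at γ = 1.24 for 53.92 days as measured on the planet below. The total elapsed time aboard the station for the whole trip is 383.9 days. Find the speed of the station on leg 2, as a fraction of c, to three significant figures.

β = 0.693

Leg 1: γ = 1/√(1 − 0.3023²) = 1/√0.9086 = 1.049; τ_1 = 111.9/1.049 = 106.7 days.
Leg 2: speed unknown; τ_2 = 324.2/γ_2.
Leg 3: γ = 1.24; τ_3 = 53.92/1.240 = 43.48 days.
Total proper time: 106.7 + τ_2 + 43.48 = 383.9, so τ_2 = 383.9 − 150.1 = 233.8 days.
γ_2 = 324.2/233.8 = 1.387; β = √(1 − 1/γ²) = √0.4801.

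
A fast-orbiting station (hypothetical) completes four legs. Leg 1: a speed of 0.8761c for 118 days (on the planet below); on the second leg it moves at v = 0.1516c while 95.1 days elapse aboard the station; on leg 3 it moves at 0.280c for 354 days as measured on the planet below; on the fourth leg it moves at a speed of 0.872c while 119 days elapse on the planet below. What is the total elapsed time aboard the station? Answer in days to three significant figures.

τ = 550 days

Leg 1: γ = 1/√(1 − 0.8761²) = 1/√0.2324 = 2.074; τ_1 = 118/2.074 = 56.89 days.
Leg 2: 95.1 days is already measured aboard the station.
Leg 3: γ = 1/√(1 − 0.280²) = 25/24 ≈ 1.042; τ_3 = 354/1.042 = 339.8 days.
Leg 4: γ = 1/√(1 − 0.872²) = 1/√0.2396 = 2.043; τ_4 = 119/2.043 = 58.25 days.
Total: 56.89 + 95.10 + 339.8 + 58.25 days.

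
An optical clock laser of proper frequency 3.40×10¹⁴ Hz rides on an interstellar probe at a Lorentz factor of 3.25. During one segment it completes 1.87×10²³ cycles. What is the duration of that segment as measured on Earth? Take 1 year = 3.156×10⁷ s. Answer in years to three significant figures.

Δt = 56.6 years

γ = 3.25
Proper time for N cycles: τ = N/f = 1.87×10²³/(3.40×10¹⁴) = 5.500×10⁸ s = 17.43 years.
Lab-frame duration Δt = γτ = 3.250 × 17.43 = 56.64 years.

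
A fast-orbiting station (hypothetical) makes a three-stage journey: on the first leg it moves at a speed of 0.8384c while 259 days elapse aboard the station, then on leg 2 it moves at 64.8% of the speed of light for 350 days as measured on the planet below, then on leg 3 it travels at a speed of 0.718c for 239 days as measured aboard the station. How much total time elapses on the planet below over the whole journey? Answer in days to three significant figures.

Leg 1: γ = 1/√(1 − 0.8384²) = 1/√0.2971 = 1.835; Δt_1 = 1.835 × 259 = 475.2 days.
Leg 2: 350 days is already measured on the planet below.
Leg 3: γ = 1/√(1 − 0.718²) = 1/√0.4845 = 1.437; Δt_3 = 1.437 × 239 = 343.4 days.
Total: 475.2 + 350.0 + 343.4 days.

Δt = 1170 days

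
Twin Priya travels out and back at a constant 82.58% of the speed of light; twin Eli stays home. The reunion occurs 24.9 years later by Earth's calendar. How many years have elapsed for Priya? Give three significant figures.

τ = 14.0 years

β = 0.8258; γ = 1/√(1 − 0.8258²) = 1/√0.3181 = 1.773
Priya's clock measures proper time along the trip: τ = Δt/γ = 24.9/1.773 years.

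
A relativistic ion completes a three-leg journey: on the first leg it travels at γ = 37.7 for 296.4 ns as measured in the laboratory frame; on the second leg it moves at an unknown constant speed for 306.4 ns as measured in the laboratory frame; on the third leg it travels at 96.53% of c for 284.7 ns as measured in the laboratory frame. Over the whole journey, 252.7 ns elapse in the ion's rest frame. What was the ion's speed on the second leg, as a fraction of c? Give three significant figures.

β = 0.831

Leg 1: γ = 37.7; τ_1 = 296.4/37.70 = 7.862 ns.
Leg 2: speed unknown; τ_2 = 306.4/γ_2.
Leg 3: β = 0.9653; γ = 1/√(1 − 0.9653²) = 1/√0.06820 = 3.829; τ_3 = 284.7/3.829 = 74.35 ns.
Total proper time: 7.862 + τ_2 + 74.35 = 252.7, so τ_2 = 252.7 − 82.21 = 170.5 ns.
γ_2 = 306.4/170.5 = 1.797; β = √(1 − 1/γ²) = √0.6904.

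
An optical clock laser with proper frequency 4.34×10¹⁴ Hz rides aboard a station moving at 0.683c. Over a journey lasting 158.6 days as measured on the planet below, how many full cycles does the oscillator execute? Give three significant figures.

γ = 1/√(1 − 0.683²) = 1/√0.5335 = 1.369
The oscillator's own cycle count is N = f × τ where τ is the proper time aboard the station. τ = Δt/γ = 158.6/1.369 = 115.8 days = 1.001×10⁷ s.
N = 4.34×10¹⁴ × 1.001×10⁷ = 4.344×10²¹.

N = 4.34×10²¹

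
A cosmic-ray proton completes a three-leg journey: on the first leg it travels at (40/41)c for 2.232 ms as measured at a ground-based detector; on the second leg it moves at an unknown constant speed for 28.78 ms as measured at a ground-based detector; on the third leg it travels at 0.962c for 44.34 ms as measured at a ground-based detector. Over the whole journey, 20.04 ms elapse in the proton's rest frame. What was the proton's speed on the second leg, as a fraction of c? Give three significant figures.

β = 0.966

Leg 1: γ = 1/√(1 − (40/41)²) = 41/9 ≈ 4.556; τ_1 = 2.232/4.556 = 0.4900 ms.
Leg 2: speed unknown; τ_2 = 28.78/γ_2.
Leg 3: γ = 1/√(1 − 0.962²) = 1/√0.07456 = 3.662; τ_3 = 44.34/3.662 = 12.11 ms.
Total proper time: 0.4900 + τ_2 + 12.11 = 20.04, so τ_2 = 20.04 − 12.60 = 7.443 ms.
γ_2 = 28.78/7.443 = 3.867; β = √(1 − 1/γ²) = √0.9331.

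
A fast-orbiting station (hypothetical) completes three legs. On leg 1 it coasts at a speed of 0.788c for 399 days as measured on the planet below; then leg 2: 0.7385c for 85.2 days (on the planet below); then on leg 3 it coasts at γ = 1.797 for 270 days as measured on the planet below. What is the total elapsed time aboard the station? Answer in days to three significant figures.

τ = 453 days

Leg 1: γ = 1/√(1 − 0.788²) = 1/√0.3791 = 1.624; τ_1 = 399/1.624 = 245.7 days.
Leg 2: γ = 1/√(1 − 0.7385²) = 1/√0.4546 = 1.483; τ_2 = 85.2/1.483 = 57.45 days.
Leg 3: γ = 1.797; τ_3 = 270/1.797 = 150.3 days.
Total: 245.7 + 57.45 + 150.3 days.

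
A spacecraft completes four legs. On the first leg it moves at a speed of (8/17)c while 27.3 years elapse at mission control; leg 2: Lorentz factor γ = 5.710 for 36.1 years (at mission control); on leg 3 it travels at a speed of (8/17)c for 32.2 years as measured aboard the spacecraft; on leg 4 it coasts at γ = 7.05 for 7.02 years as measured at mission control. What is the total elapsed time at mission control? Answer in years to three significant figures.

Leg 1: 27.3 years is already measured at mission control.
Leg 2: 36.1 years is already measured at mission control.
Leg 3: γ = 1/√(1 − (8/17)²) = 17/15 ≈ 1.133; Δt_3 = 1.133 × 32.2 = 36.49 years.
Leg 4: 7.02 years is already measured at mission control.
Total: 27.30 + 36.10 + 36.49 + 7.020 years.

Δt = 107 years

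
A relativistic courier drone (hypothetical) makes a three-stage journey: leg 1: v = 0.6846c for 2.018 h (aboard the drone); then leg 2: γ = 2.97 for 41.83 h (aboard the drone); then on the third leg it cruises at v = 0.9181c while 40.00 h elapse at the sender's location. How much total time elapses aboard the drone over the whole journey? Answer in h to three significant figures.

τ = 59.7 h

Leg 1: 2.018 h is already measured aboard the drone.
Leg 2: 41.83 h is already measured aboard the drone.
Leg 3: γ = 1/√(1 − 0.9181²) = 1/√0.1571 = 2.523; τ_3 = 40.00/2.523 = 15.85 h.
Total: 2.018 + 41.83 + 15.85 h.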